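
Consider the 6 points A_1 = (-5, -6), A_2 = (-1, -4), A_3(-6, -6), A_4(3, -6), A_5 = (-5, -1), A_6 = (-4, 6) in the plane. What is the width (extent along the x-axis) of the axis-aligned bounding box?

9

max x = 3, min x = -6, so width = 9.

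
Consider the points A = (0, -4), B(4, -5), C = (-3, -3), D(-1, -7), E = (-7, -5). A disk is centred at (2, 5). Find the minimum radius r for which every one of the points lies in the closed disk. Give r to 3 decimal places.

The required radius is the distance from (2, 5) to the farthest point.
Squared distances: 85, 104, 89, 153, 181.
Maximum is 181, attained at E.
r = √181 ≈ 13.454.

13.454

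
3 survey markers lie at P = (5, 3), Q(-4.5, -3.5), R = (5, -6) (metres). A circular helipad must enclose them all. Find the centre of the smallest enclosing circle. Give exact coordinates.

(21/19, -1.5)

Side lengths²: PQ² = 132.5, PR² = 81, QR² = 96.5.
Since PQ² = 132.5 < 96.5 + 81 = 177.5, the triangle is acute, so the smallest enclosing circle is the circumcircle.
Circumcentre = (21/19, -1.5), r² = 51145/1444.
Centre = (21/19, -1.5).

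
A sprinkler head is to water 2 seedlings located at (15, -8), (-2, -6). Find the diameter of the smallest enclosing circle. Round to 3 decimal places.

17.117

The smallest circle enclosing two points has them as diameter endpoints.
Centre = midpoint = (6.5, -7); r² = |(15, -8)−(-2, -6)|²/4 = 293/4 = 73.25.
Diameter = 2r = 2√(73.25) ≈ 17.117.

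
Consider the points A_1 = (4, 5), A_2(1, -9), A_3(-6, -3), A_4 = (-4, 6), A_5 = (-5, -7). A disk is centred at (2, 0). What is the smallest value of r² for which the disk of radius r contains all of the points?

The required radius is the distance from (2, 0) to the farthest point.
Squared distances: 29, 82, 73, 72, 98.
Maximum is 98, attained at A_5.

98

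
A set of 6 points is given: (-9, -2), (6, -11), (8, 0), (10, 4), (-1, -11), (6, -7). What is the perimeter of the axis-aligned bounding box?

68

Width = max x − min x = 10 − (-9) = 19.
Height = max y − min y = 4 − (-11) = 15.
Perimeter = 2(19 + 15) = 68.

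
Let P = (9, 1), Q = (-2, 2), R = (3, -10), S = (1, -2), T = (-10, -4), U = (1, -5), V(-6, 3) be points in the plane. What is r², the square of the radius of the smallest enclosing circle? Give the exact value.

96.5

The farthest pair is P–T with squared distance 386. The circle on this segment as diameter has centre (-0.5, -1.5) and r² = 386/4 = 96.5.
Check Q: distance² to centre = 14.5 ≤ 96.5, so it lies inside.
All remaining points lie in this disk, and no smaller disk contains both endpoints, so this is the minimum enclosing circle.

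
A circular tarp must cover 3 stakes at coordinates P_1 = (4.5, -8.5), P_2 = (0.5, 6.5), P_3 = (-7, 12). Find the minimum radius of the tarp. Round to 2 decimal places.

Side lengths²: P_1P_2² = 241, P_1P_3² = 552.5, P_2P_3² = 86.5.
Since P_1P_3² = 552.5 ≥ 241 + 86.5 = 327.5, the angle opposite P_1P_3 is not acute, so the smallest enclosing circle has P_1P_3 as diameter.
Centre = midpoint of P_1P_3 = (-1.25, 1.75), r² = 552.5/4 = 138.125.
r = √(138.125) ≈ 11.75.

11.75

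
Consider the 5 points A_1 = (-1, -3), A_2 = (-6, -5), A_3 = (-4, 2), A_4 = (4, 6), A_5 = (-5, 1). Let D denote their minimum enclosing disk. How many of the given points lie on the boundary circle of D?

A smallest enclosing disk is always determined by at most three of the input points on its boundary.
The farthest pair is A_2–A_4 with squared distance 221. The circle on this segment as diameter has centre (-1, 0.5) and r² = 221/4 = 55.25.
Check A_1: distance² to centre = 12.25 ≤ 55.25, so it lies inside.
All remaining points lie in this disk, and no smaller disk contains both endpoints, so this is the minimum enclosing circle.
The points at distance exactly r from the centre are A_2, A_4 — 2 points.

2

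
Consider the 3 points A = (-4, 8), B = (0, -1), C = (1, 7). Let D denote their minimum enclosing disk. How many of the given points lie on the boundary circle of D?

2

Side lengths²: AB² = 97, AC² = 26, BC² = 65.
Since AB² = 97 ≥ 65 + 26 = 91, the angle opposite AB is not acute, so the smallest enclosing circle has AB as diameter.
Centre = midpoint of AB = (-2, 3.5), r² = 97/4 = 24.25.
The points at distance exactly r from the centre are A, B — 2 points.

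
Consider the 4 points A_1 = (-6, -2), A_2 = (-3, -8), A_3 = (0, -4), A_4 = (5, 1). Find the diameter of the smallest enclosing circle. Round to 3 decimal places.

12.280

A smallest enclosing disk is always determined by at most three of the input points on its boundary.
The minimum enclosing circle is determined by three boundary points: A_1, A_2, A_4.
Their circumcentre is (0.1, -2.7) with r² = 37.7.
The farthest remaining point A_3 is at distance² 1.7 ≤ 37.7.
Diameter = 2r = 2√(37.7) ≈ 12.280.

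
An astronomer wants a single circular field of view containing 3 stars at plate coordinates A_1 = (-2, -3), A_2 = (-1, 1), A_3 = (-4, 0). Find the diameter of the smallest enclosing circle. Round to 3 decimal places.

4.274

Side lengths²: A_1A_2² = 17, A_1A_3² = 13, A_2A_3² = 10.
Since A_1A_2² = 17 < 13 + 10 = 23, the triangle is acute, so the smallest enclosing circle is the circumcircle.
Circumcentre = (-45/22, -19/22), r² = 1105/242.
Diameter = 2r = 2√(1105/242) ≈ 4.274.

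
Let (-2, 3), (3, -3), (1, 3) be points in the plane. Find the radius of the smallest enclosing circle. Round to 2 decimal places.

Call the three points A, B, C in the order given.
Side lengths²: AB² = 61, AC² = 9, BC² = 40.
Since AB² = 61 ≥ 40 + 9 = 49, the angle opposite AB is not acute, so the smallest enclosing circle has AB as diameter.
Centre = midpoint of AB = (0.5, 0), r² = 61/4 = 15.25.
r = √(15.25) ≈ 3.91.

3.91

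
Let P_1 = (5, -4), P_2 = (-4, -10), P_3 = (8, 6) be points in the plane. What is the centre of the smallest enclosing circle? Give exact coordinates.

Side lengths²: P_1P_2² = 117, P_1P_3² = 109, P_2P_3² = 400.
Since P_2P_3² = 400 ≥ 117 + 109 = 226, the angle opposite P_2P_3 is not acute, so the smallest enclosing circle has P_2P_3 as diameter.
Centre = midpoint of P_2P_3 = (2, -2), r² = 400/4 = 100.
Centre = (2, -2).

(2, -2)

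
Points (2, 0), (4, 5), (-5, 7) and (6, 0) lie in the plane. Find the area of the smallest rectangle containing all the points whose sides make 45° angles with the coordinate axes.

63

In coordinates u = x + y, v = x − y the rectangle is axis-aligned; the map (x,y)→(u,v) scales areas by 2.
u-values: 2, 9, 2, 6; range = 9 − 2 = 7.
v-values: 2, -1, -12, 6; range = 6 − (-12) = 18.
Area = (7 × 18) / 2 = 63.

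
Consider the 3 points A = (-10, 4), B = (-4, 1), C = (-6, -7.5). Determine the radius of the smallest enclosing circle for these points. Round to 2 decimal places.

6.09

Side lengths²: AB² = 45, AC² = 148.25, BC² = 76.25.
Since AC² = 148.25 ≥ 76.25 + 45 = 121.25, the angle opposite AC is not acute, so the smallest enclosing circle has AC as diameter.
Centre = midpoint of AC = (-8, -1.75), r² = 148.25/4 = 37.0625.
r = √(37.0625) ≈ 6.09.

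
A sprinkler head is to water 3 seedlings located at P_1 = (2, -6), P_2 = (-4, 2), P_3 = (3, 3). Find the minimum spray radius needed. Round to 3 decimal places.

5.164

Side lengths²: P_1P_2² = 100, P_1P_3² = 82, P_2P_3² = 50.
Since P_1P_2² = 100 < 82 + 50 = 132, the triangle is acute, so the smallest enclosing circle is the circumcircle.
Circumcentre = (1/31, -38/31), r² = 25625/961.
r = √(25625/961) ≈ 5.164.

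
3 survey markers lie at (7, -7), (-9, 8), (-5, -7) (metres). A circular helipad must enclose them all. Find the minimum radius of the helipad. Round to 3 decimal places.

10.966

Call the three points A, B, C in the order given.
Side lengths²: AB² = 481, AC² = 144, BC² = 241.
Since AB² = 481 ≥ 241 + 144 = 385, the angle opposite AB is not acute, so the smallest enclosing circle has AB as diameter.
Centre = midpoint of AB = (-1, 0.5), r² = 481/4 = 120.25.
r = √(120.25) ≈ 10.966.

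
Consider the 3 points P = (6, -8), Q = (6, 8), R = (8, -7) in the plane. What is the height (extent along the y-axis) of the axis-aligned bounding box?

16

max y = 8, min y = -8, so height = 16.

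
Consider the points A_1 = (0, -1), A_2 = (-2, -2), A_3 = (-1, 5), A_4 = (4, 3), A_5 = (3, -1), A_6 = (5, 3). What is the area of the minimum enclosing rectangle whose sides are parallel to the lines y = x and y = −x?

60

In coordinates u = x + y, v = x − y the rectangle is axis-aligned; the map (x,y)→(u,v) scales areas by 2.
u-values: -1, -4, 4, 7, 2, 8; range = 8 − (-4) = 12.
v-values: 1, 0, -6, 1, 4, 2; range = 4 − (-6) = 10.
Area = (12 × 10) / 2 = 60.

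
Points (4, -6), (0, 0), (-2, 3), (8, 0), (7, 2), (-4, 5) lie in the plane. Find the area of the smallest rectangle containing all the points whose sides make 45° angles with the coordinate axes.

In coordinates u = x + y, v = x − y the rectangle is axis-aligned; the map (x,y)→(u,v) scales areas by 2.
u-values: -2, 0, 1, 8, 9, 1; range = 9 − (-2) = 11.
v-values: 10, 0, -5, 8, 5, -9; range = 10 − (-9) = 19.
Area = (11 × 19) / 2 = 104.5.

104.5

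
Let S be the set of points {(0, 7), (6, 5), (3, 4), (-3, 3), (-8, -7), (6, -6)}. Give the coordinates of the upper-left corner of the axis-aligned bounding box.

(-8, 7)

x-range [-8, 6], y-range [-7, 7].
The upper-left corner is (-8, 7).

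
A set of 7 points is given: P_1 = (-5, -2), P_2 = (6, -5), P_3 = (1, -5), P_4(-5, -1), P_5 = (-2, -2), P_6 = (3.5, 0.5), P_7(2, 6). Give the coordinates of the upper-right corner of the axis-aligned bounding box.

x-range [-5, 6], y-range [-5, 6].
The upper-right corner is (6, 6).

(6, 6)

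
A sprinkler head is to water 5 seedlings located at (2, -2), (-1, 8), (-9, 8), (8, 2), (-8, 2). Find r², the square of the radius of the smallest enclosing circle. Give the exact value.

The minimum enclosing circle of a finite set is fixed by two of the points (as a diameter) or three (as a circumcircle).
The farthest pair is (-9, 8)–(8, 2) with squared distance 325. The circle on this segment as diameter has centre (-0.5, 5) and r² = 325/4 = 81.25.
Check (2, -2): distance² to centre = 55.25 ≤ 81.25, so it lies inside.
All remaining points lie in this disk, and no smaller disk contains both endpoints, so this is the minimum enclosing circle.

81.25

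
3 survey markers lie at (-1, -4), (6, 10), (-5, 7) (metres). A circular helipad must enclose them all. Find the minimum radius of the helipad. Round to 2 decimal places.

Call the three points A, B, C in the order given.
Side lengths²: AB² = 245, AC² = 137, BC² = 130.
Since AB² = 245 < 137 + 130 = 267, the triangle is acute, so the smallest enclosing circle is the circumcircle.
Circumcentre = (73/38, 125/38), r² = 44525/722.
r = √(44525/722) ≈ 7.85.

7.85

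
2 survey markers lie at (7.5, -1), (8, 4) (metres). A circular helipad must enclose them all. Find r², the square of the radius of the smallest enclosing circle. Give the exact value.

The smallest circle enclosing two points has them as diameter endpoints.
Centre = midpoint = (7.75, 1.5); r² = |(7.5, -1)−(8, 4)|²/4 = 25.25/4 = 6.3125.

6.3125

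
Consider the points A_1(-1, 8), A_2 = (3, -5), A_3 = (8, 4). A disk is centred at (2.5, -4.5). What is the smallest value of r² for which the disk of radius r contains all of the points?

The required radius is the distance from (2.5, -4.5) to the farthest point.
Squared distances: 168.5, 0.5, 102.5.
Maximum is 168.5, attained at A_1.

168.5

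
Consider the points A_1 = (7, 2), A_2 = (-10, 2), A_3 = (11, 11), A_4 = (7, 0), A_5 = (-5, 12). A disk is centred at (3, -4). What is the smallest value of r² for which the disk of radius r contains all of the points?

The required radius is the distance from (3, -4) to the farthest point.
Squared distances: 52, 205, 289, 32, 320.
Maximum is 320, attained at A_5.

320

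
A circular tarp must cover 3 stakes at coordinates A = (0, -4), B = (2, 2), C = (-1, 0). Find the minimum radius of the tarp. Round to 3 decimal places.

Side lengths²: AB² = 40, AC² = 17, BC² = 13.
Since AB² = 40 ≥ 17 + 13 = 30, the angle opposite AB is not acute, so the smallest enclosing circle has AB as diameter.
Centre = midpoint of AB = (1, -1), r² = 40/4 = 10.
r = √10 ≈ 3.162.

3.162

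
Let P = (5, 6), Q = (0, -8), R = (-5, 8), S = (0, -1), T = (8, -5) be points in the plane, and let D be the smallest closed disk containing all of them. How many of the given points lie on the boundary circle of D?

3

A smallest enclosing disk is always determined by at most three of the input points on its boundary.
The minimum enclosing circle is determined by three boundary points: Q, R, T.
Their circumcentre is (25/22, 25/22) with r² = 20513/242.
The farthest remaining point P is at distance² 9337/242 ≤ 20513/242.
The points at distance exactly r from the centre are Q, R, T — 3 points.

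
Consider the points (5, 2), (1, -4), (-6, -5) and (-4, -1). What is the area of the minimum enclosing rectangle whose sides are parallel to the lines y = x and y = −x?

72

In coordinates u = x + y, v = x − y the rectangle is axis-aligned; the map (x,y)→(u,v) scales areas by 2.
u-values: 7, -3, -11, -5; range = 7 − (-11) = 18.
v-values: 3, 5, -1, -3; range = 5 − (-3) = 8.
Area = (18 × 8) / 2 = 72.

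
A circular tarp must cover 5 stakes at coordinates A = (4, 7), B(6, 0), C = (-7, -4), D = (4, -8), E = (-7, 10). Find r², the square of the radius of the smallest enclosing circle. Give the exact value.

111.25

A smallest enclosing disk is always determined by at most three of the input points on its boundary.
The farthest pair is D–E with squared distance 445. The circle on this segment as diameter has centre (-1.5, 1) and r² = 445/4 = 111.25.
Check A: distance² to centre = 66.25 ≤ 111.25, so it lies inside.
All remaining points lie in this disk, and no smaller disk contains both endpoints, so this is the minimum enclosing circle.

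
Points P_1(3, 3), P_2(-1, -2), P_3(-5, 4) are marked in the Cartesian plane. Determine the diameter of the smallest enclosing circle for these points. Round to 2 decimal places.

Side lengths²: P_1P_2² = 41, P_1P_3² = 65, P_2P_3² = 52.
Since P_1P_3² = 65 < 52 + 41 = 93, the triangle is acute, so the smallest enclosing circle is the circumcircle.
Circumcentre = (-51/44, 49/22), r² = 34645/1936.
Diameter = 2r = 2√(34645/1936) ≈ 8.46.

8.46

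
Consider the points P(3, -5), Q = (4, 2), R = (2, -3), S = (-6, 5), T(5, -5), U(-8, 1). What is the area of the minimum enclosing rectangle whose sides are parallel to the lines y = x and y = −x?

In coordinates u = x + y, v = x − y the rectangle is axis-aligned; the map (x,y)→(u,v) scales areas by 2.
u-values: -2, 6, -1, -1, 0, -7; range = 6 − (-7) = 13.
v-values: 8, 2, 5, -11, 10, -9; range = 10 − (-11) = 21.
Area = (13 × 21) / 2 = 136.5.

136.5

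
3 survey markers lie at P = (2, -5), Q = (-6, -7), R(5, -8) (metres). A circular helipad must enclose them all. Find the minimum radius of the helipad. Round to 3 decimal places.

Side lengths²: PQ² = 68, PR² = 18, QR² = 122.
Since QR² = 122 ≥ 68 + 18 = 86, the angle opposite QR is not acute, so the smallest enclosing circle has QR as diameter.
Centre = midpoint of QR = (-0.5, -7.5), r² = 122/4 = 30.5.
r = √(30.5) ≈ 5.523.

5.523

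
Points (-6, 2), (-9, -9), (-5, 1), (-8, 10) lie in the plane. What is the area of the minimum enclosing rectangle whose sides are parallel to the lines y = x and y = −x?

180

In coordinates u = x + y, v = x − y the rectangle is axis-aligned; the map (x,y)→(u,v) scales areas by 2.
u-values: -4, -18, -4, 2; range = 2 − (-18) = 20.
v-values: -8, 0, -6, -18; range = 0 − (-18) = 18.
Area = (20 × 18) / 2 = 180.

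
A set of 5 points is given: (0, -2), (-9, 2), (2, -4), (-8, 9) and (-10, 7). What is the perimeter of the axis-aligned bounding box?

Width = max x − min x = 2 − (-10) = 12.
Height = max y − min y = 9 − (-4) = 13.
Perimeter = 2(12 + 13) = 50.

50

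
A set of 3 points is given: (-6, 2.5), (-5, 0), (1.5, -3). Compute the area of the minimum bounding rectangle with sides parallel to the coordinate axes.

x ranges over [-6, 1.5], width 7.5.
y ranges over [-3, 2.5], height 5.5.
Area = 7.5 × 5.5 = 41.25.

41.25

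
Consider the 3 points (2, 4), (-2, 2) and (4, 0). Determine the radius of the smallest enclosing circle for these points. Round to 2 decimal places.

3.16

Call the three points A, B, C in the order given.
Side lengths²: AB² = 20, AC² = 20, BC² = 40.
Since BC² = 40 ≥ 20 + 20 = 40, the angle opposite BC is not acute, so the smallest enclosing circle has BC as diameter.
Centre = midpoint of BC = (1, 1), r² = 40/4 = 10.
r = √10 ≈ 3.16.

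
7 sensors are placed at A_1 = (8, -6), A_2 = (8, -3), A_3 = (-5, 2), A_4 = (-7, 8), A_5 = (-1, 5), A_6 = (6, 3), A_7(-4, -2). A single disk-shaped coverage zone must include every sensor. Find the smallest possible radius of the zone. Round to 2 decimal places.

A smallest enclosing disk is always determined by at most three of the input points on its boundary.
The farthest pair is A_1–A_4 with squared distance 421. The circle on this segment as diameter has centre (0.5, 1) and r² = 421/4 = 105.25.
Check A_2: distance² to centre = 72.25 ≤ 105.25, so it lies inside.
All remaining points lie in this disk, and no smaller disk contains both endpoints, so this is the minimum enclosing circle.
r = √(105.25) ≈ 10.26.

10.26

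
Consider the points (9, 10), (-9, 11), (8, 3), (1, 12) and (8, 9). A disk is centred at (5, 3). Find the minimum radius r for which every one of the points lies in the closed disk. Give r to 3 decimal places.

The required radius is the distance from (5, 3) to the farthest point.
Squared distances: 65, 260, 9, 97, 45.
Maximum is 260, attained at (-9, 11).
r = √260 ≈ 16.125.

16.125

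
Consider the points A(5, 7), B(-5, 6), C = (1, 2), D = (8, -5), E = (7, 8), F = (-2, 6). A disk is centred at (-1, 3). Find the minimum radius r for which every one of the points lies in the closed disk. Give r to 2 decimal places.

The required radius is the distance from (-1, 3) to the farthest point.
Squared distances: 52, 25, 5, 145, 89, 10.
Maximum is 145, attained at D.
r = √145 ≈ 12.04.

12.04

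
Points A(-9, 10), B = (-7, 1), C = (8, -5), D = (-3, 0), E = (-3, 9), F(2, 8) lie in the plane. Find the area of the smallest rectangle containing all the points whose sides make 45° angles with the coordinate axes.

256

In coordinates u = x + y, v = x − y the rectangle is axis-aligned; the map (x,y)→(u,v) scales areas by 2.
u-values: 1, -6, 3, -3, 6, 10; range = 10 − (-6) = 16.
v-values: -19, -8, 13, -3, -12, -6; range = 13 − (-19) = 32.
Area = (16 × 32) / 2 = 256.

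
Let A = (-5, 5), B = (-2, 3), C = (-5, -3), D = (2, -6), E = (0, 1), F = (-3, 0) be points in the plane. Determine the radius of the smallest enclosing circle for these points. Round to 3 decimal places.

6.519

A smallest enclosing disk is always determined by at most three of the input points on its boundary.
The farthest pair is A–D with squared distance 170. The circle on this segment as diameter has centre (-1.5, -0.5) and r² = 170/4 = 42.5.
Check B: distance² to centre = 12.5 ≤ 42.5, so it lies inside.
All remaining points lie in this disk, and no smaller disk contains both endpoints, so this is the minimum enclosing circle.
r = √(42.5) ≈ 6.519.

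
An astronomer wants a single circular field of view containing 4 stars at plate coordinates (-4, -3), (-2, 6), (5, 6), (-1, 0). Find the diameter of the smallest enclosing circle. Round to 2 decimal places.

By Welzl's lemma the MEC is supported by two points (diametrically opposite) or three points (on a circumcircle).
The farthest pair is (-4, -3)–(5, 6) with squared distance 162. The circle on this segment as diameter has centre (0.5, 1.5) and r² = 162/4 = 40.5.
Check (-2, 6): distance² to centre = 26.5 ≤ 40.5, so it lies inside.
All remaining points lie in this disk, and no smaller disk contains both endpoints, so this is the minimum enclosing circle.
Diameter = 2r = 2√(40.5) ≈ 12.73.

12.73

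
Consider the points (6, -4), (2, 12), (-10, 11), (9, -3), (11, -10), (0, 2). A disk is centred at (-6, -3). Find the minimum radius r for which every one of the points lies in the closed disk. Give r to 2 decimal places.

The required radius is the distance from (-6, -3) to the farthest point.
Squared distances: 145, 289, 212, 225, 338, 61.
Maximum is 338, attained at (11, -10).
r = √338 ≈ 18.38.

18.38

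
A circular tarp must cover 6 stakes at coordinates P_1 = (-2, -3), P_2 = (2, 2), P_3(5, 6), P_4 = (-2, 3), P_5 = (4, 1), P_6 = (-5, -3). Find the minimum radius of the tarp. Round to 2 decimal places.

6.73

By Welzl's lemma the MEC is supported by two points (diametrically opposite) or three points (on a circumcircle).
The farthest pair is P_3–P_6 with squared distance 181. The circle on this segment as diameter has centre (0, 1.5) and r² = 181/4 = 45.25.
Check P_1: distance² to centre = 24.25 ≤ 45.25, so it lies inside.
All remaining points lie in this disk, and no smaller disk contains both endpoints, so this is the minimum enclosing circle.
r = √(45.25) ≈ 6.73.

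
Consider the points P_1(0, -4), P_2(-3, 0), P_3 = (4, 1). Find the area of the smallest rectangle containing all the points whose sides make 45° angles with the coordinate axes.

In coordinates u = x + y, v = x − y the rectangle is axis-aligned; the map (x,y)→(u,v) scales areas by 2.
u-values: -4, -3, 5; range = 5 − (-4) = 9.
v-values: 4, -3, 3; range = 4 − (-3) = 7.
Area = (9 × 7) / 2 = 31.5.

31.5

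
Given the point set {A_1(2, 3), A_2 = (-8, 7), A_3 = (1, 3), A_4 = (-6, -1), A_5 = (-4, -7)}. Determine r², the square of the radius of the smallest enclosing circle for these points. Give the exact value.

52258/961

The minimum enclosing circle is determined by three boundary points: A_1, A_2, A_5.
Their circumcentre is (-151/31, 10/31) with r² = 52258/961.
The farthest remaining point A_3 is at distance² 40013/961 ≤ 52258/961.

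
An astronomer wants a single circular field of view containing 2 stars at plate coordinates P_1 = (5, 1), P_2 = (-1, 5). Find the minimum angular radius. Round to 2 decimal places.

3.61

The smallest circle enclosing two points has them as diameter endpoints.
Centre = midpoint = (2, 3); r² = |P_1P_2|²/4 = 52/4 = 13.
r = √13 ≈ 3.61.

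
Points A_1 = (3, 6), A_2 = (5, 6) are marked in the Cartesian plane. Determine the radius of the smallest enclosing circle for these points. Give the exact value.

1

The smallest circle enclosing two points has them as diameter endpoints.
Centre = midpoint = (4, 6); r² = |A_1A_2|²/4 = 4/4 = 1.
r = √1 = 1.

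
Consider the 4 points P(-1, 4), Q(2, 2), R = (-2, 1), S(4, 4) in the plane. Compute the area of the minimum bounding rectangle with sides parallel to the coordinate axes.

x ranges over [-2, 4], width 6.
y ranges over [1, 4], height 3.
Area = 6 × 3 = 18.

18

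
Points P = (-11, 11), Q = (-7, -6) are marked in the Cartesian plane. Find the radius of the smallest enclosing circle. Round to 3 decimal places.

The smallest circle enclosing two points has them as diameter endpoints.
Centre = midpoint = (-9, 2.5); r² = |PQ|²/4 = 305/4 = 76.25.
r = √(76.25) ≈ 8.732.

8.732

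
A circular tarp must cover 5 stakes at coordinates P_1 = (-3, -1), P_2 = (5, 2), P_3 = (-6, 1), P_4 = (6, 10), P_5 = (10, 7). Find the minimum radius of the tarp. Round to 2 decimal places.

8.54

The farthest pair is P_3–P_5 with squared distance 292. The circle on this segment as diameter has centre (2, 4) and r² = 292/4 = 73.
Check P_1: distance² to centre = 50 ≤ 73, so it lies inside.
All remaining points lie in this disk, and no smaller disk contains both endpoints, so this is the minimum enclosing circle.
r = √73 ≈ 8.54.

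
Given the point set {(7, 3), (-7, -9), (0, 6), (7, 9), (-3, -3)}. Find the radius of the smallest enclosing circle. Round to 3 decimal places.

11.402

The minimum enclosing circle of a finite set is fixed by two of the points (as a diameter) or three (as a circumcircle).
The farthest pair is (-7, -9)–(7, 9) with squared distance 520. The circle on this segment as diameter has centre (0, 0) and r² = 520/4 = 130.
Check (7, 3): distance² to centre = 58 ≤ 130, so it lies inside.
All remaining points lie in this disk, and no smaller disk contains both endpoints, so this is the minimum enclosing circle.
r = √130 ≈ 11.402.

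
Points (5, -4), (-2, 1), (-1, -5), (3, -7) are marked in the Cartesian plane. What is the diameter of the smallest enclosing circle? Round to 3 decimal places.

9.434

The farthest pair is (-2, 1)–(3, -7) with squared distance 89. The circle on this segment as diameter has centre (0.5, -3) and r² = 89/4 = 22.25.
Check (5, -4): distance² to centre = 21.25 ≤ 22.25, so it lies inside.
All remaining points lie in this disk, and no smaller disk contains both endpoints, so this is the minimum enclosing circle.
Diameter = 2r = 2√(22.25) ≈ 9.434.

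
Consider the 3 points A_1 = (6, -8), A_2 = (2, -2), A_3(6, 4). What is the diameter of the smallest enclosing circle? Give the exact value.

12

Side lengths²: A_1A_2² = 52, A_1A_3² = 144, A_2A_3² = 52.
Since A_1A_3² = 144 ≥ 52 + 52 = 104, the angle opposite A_1A_3 is not acute, so the smallest enclosing circle has A_1A_3 as diameter.
Centre = midpoint of A_1A_3 = (6, -2), r² = 144/4 = 36.
Diameter = 2r = 2√36 = 12.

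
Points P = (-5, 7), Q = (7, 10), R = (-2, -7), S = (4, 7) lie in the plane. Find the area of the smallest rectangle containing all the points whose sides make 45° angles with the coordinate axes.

In coordinates u = x + y, v = x − y the rectangle is axis-aligned; the map (x,y)→(u,v) scales areas by 2.
u-values: 2, 17, -9, 11; range = 17 − (-9) = 26.
v-values: -12, -3, 5, -3; range = 5 − (-12) = 17.
Area = (26 × 17) / 2 = 221.

221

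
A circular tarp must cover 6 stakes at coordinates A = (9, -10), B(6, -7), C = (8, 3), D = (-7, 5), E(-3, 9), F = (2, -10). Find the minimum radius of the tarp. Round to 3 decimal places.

11.242

The minimum enclosing circle of a finite set is fixed by two of the points (as a diameter) or three (as a circumcircle).
The minimum enclosing circle is determined by three boundary points: A, D, E.
Their circumcentre is (167/62, -43/62) with r² = 242905/1922.
The farthest remaining point F is at distance² 167389/1922 ≤ 242905/1922.
r = √(242905/1922) ≈ 11.242.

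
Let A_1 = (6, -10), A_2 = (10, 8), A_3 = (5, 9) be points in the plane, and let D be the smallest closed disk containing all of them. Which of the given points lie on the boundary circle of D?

A_1, A_2, A_3

Side lengths²: A_1A_2² = 340, A_1A_3² = 362, A_2A_3² = 26.
Since A_1A_3² = 362 < 340 + 26 = 366, the triangle is acute, so the smallest enclosing circle is the circumcircle.
Circumcentre = (268/47, -23/47), r² = 200005/2209.
The points at distance exactly r from the centre are A_1, A_2, A_3 — 3 points.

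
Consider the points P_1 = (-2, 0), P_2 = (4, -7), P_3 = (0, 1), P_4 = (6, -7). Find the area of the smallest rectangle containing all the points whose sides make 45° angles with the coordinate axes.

30

In coordinates u = x + y, v = x − y the rectangle is axis-aligned; the map (x,y)→(u,v) scales areas by 2.
u-values: -2, -3, 1, -1; range = 1 − (-3) = 4.
v-values: -2, 11, -1, 13; range = 13 − (-2) = 15.
Area = (4 × 15) / 2 = 30.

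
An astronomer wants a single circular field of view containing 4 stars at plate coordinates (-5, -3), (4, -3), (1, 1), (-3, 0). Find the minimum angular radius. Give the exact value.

The minimum enclosing circle of a finite set is fixed by two of the points (as a diameter) or three (as a circumcircle).
The farthest pair is (-5, -3)–(4, -3) with squared distance 81. The circle on this segment as diameter has centre (-0.5, -3) and r² = 81/4 = 20.25.
Check (1, 1): distance² to centre = 18.25 ≤ 20.25, so it lies inside.
All remaining points lie in this disk, and no smaller disk contains both endpoints, so this is the minimum enclosing circle.
r = √(20.25) = 4.5.

4.5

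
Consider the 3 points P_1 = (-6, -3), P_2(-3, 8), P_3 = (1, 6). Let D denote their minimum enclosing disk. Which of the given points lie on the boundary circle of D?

P_1, P_2, P_3

Side lengths²: P_1P_2² = 130, P_1P_3² = 130, P_2P_3² = 20.
Since P_1P_3² = 130 < 130 + 20 = 150, the triangle is acute, so the smallest enclosing circle is the circumcircle.
Circumcentre = (-3.4, 2.2), r² = 33.8.
The points at distance exactly r from the centre are P_1, P_2, P_3 — 3 points.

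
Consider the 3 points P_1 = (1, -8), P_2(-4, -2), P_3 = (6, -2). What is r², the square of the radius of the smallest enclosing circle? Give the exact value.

3721/144

Side lengths²: P_1P_2² = 61, P_1P_3² = 61, P_2P_3² = 100.
Since P_2P_3² = 100 < 61 + 61 = 122, the triangle is acute, so the smallest enclosing circle is the circumcircle.
Circumcentre = (1, -35/12), r² = 3721/144.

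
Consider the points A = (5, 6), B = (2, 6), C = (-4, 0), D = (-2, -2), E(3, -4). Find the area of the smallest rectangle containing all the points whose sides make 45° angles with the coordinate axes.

82.5

In coordinates u = x + y, v = x − y the rectangle is axis-aligned; the map (x,y)→(u,v) scales areas by 2.
u-values: 11, 8, -4, -4, -1; range = 11 − (-4) = 15.
v-values: -1, -4, -4, 0, 7; range = 7 − (-4) = 11.
Area = (15 × 11) / 2 = 82.5.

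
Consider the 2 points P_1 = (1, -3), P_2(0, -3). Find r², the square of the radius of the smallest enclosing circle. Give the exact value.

0.25

The smallest circle enclosing two points has them as diameter endpoints.
Centre = midpoint = (0.5, -3); r² = |P_1P_2|²/4 = 1/4 = 0.25.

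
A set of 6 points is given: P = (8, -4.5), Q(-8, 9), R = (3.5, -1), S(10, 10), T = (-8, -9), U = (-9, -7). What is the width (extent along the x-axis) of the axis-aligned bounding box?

19

max x = 10, min x = -9, so width = 19.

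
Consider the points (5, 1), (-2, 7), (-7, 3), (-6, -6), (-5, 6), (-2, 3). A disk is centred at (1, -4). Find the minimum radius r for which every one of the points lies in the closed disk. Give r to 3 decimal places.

11.662

The required radius is the distance from (1, -4) to the farthest point.
Squared distances: 41, 130, 113, 53, 136, 58.
Maximum is 136, attained at (-5, 6).
r = √136 ≈ 11.662.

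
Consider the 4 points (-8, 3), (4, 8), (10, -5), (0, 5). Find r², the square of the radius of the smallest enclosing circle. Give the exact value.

97

By Welzl's lemma the MEC is supported by two points (diametrically opposite) or three points (on a circumcircle).
The farthest pair is (-8, 3)–(10, -5) with squared distance 388. The circle on this segment as diameter has centre (1, -1) and r² = 388/4 = 97.
Check (4, 8): distance² to centre = 90 ≤ 97, so it lies inside.
All remaining points lie in this disk, and no smaller disk contains both endpoints, so this is the minimum enclosing circle.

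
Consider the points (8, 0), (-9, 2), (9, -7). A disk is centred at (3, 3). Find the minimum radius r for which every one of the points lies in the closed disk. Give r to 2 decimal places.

12.04

The required radius is the distance from (3, 3) to the farthest point.
Squared distances: 34, 145, 136.
Maximum is 145, attained at (-9, 2).
r = √145 ≈ 12.04.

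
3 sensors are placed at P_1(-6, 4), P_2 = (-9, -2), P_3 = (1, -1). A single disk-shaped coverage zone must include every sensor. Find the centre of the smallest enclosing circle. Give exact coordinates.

(-155/38, -27/38)

Side lengths²: P_1P_2² = 45, P_1P_3² = 74, P_2P_3² = 101.
Since P_2P_3² = 101 < 74 + 45 = 119, the triangle is acute, so the smallest enclosing circle is the circumcircle.
Circumcentre = (-155/38, -27/38), r² = 18685/722.
Centre = (-155/38, -27/38).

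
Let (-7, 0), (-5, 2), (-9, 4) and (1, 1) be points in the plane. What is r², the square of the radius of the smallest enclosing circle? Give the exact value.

The minimum enclosing circle of a finite set is fixed by two of the points (as a diameter) or three (as a circumcircle).
The farthest pair is (-9, 4)–(1, 1) with squared distance 109. The circle on this segment as diameter has centre (-4, 2.5) and r² = 109/4 = 27.25.
Check (-7, 0): distance² to centre = 15.25 ≤ 27.25, so it lies inside.
All remaining points lie in this disk, and no smaller disk contains both endpoints, so this is the minimum enclosing circle.

27.25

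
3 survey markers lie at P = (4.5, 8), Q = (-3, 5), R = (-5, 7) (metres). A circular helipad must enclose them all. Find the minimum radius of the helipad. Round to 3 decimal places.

4.776

Side lengths²: PQ² = 65.25, PR² = 91.25, QR² = 8.
Since PR² = 91.25 ≥ 65.25 + 8 = 73.25, the angle opposite PR is not acute, so the smallest enclosing circle has PR as diameter.
Centre = midpoint of PR = (-0.25, 7.5), r² = 91.25/4 = 22.8125.
r = √(22.8125) ≈ 4.776.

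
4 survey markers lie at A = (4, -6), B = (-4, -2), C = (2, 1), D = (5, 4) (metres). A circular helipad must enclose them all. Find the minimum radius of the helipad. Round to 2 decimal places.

The minimum enclosing circle of a finite set is fixed by two of the points (as a diameter) or three (as a circumcircle).
The minimum enclosing circle is determined by three boundary points: A, B, D.
Their circumcentre is (23/14, -5/7) with r² = 6565/196.
The farthest remaining point C is at distance² 601/196 ≤ 6565/196.
r = √(6565/196) ≈ 5.79.

5.79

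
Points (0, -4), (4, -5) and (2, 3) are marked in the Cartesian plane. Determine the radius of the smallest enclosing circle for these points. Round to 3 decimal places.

Call the three points A, B, C in the order given.
Side lengths²: AB² = 17, AC² = 53, BC² = 68.
Since BC² = 68 < 53 + 17 = 70, the triangle is acute, so the smallest enclosing circle is the circumcircle.
Circumcentre = (43/15, -31/30), r² = 15317/900.
r = √(15317/900) ≈ 4.125.

4.125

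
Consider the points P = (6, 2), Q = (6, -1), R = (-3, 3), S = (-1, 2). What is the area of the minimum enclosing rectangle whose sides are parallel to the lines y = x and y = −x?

In coordinates u = x + y, v = x − y the rectangle is axis-aligned; the map (x,y)→(u,v) scales areas by 2.
u-values: 8, 5, 0, 1; range = 8 − 0 = 8.
v-values: 4, 7, -6, -3; range = 7 − (-6) = 13.
Area = (8 × 13) / 2 = 52.

52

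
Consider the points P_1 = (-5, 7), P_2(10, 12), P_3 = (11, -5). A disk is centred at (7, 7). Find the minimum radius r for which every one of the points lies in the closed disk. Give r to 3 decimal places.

12.649

The required radius is the distance from (7, 7) to the farthest point.
Squared distances: 144, 34, 160.
Maximum is 160, attained at P_3.
r = √160 ≈ 12.649.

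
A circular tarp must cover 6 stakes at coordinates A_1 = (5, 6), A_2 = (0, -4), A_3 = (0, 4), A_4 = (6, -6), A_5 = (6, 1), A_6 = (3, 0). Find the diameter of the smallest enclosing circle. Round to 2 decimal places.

By Welzl's lemma the MEC is supported by two points (diametrically opposite) or three points (on a circumcircle).
The minimum enclosing circle is determined by three boundary points: A_1, A_3, A_4.
Their circumcentre is (281/62, -5/62) with r² = 71485/1922.
The farthest remaining point A_2 is at distance² 69005/1922 ≤ 71485/1922.
Diameter = 2r = 2√(71485/1922) ≈ 12.20.

12.20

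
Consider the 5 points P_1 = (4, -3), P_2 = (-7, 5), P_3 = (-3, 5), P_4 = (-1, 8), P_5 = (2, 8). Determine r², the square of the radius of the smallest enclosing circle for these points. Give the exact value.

4625/98

A smallest enclosing disk is always determined by at most three of the input points on its boundary.
The minimum enclosing circle is determined by three boundary points: P_1, P_2, P_5.
Their circumcentre is (-13/14, 25/14) with r² = 4625/98.
The farthest remaining point P_4 is at distance² 3785/98 ≤ 4625/98.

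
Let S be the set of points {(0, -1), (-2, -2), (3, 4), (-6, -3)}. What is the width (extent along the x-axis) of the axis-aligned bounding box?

max x = 3, min x = -6, so width = 9.

9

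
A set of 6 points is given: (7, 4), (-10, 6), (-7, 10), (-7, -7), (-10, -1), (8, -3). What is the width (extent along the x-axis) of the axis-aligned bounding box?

max x = 8, min x = -10, so width = 18.

18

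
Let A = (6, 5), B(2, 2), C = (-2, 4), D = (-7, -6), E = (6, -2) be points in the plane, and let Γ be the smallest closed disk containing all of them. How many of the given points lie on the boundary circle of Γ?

2

The minimum enclosing circle of a finite set is fixed by two of the points (as a diameter) or three (as a circumcircle).
The farthest pair is A–D with squared distance 290. The circle on this segment as diameter has centre (-0.5, -0.5) and r² = 290/4 = 72.5.
Check B: distance² to centre = 12.5 ≤ 72.5, so it lies inside.
All remaining points lie in this disk, and no smaller disk contains both endpoints, so this is the minimum enclosing circle.
The points at distance exactly r from the centre are A, D — 2 points.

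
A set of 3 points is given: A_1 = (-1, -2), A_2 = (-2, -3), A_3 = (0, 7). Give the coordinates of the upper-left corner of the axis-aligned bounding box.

x-range [-2, 0], y-range [-3, 7].
The upper-left corner is (-2, 7).

(-2, 7)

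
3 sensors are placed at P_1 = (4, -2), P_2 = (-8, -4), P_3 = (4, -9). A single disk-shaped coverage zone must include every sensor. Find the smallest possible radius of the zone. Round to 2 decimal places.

Side lengths²: P_1P_2² = 148, P_1P_3² = 49, P_2P_3² = 169.
Since P_2P_3² = 169 < 148 + 49 = 197, the triangle is acute, so the smallest enclosing circle is the circumcircle.
Circumcentre = (-19/12, -5.5), r² = 6253/144.
r = √(6253/144) ≈ 6.59.

6.59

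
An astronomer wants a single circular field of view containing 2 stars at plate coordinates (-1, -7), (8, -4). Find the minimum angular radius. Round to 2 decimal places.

The smallest circle enclosing two points has them as diameter endpoints.
Centre = midpoint = (3.5, -5.5); r² = |(-1, -7)−(8, -4)|²/4 = 90/4 = 22.5.
r = √(22.5) ≈ 4.74.

4.74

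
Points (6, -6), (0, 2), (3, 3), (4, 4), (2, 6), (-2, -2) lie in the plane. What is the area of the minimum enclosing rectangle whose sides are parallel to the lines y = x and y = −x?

96

In coordinates u = x + y, v = x − y the rectangle is axis-aligned; the map (x,y)→(u,v) scales areas by 2.
u-values: 0, 2, 6, 8, 8, -4; range = 8 − (-4) = 12.
v-values: 12, -2, 0, 0, -4, 0; range = 12 − (-4) = 16.
Area = (12 × 16) / 2 = 96.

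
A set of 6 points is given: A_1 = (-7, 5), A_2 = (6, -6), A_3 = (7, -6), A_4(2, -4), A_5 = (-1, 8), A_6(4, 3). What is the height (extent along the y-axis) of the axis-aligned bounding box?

max y = 8, min y = -6, so height = 14.

14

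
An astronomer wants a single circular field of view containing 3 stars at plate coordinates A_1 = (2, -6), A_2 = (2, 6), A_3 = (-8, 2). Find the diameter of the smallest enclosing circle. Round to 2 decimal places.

Side lengths²: A_1A_2² = 144, A_1A_3² = 164, A_2A_3² = 116.
Since A_1A_3² = 164 < 144 + 116 = 260, the triangle is acute, so the smallest enclosing circle is the circumcircle.
Circumcentre = (-1.4, 0), r² = 47.56.
Diameter = 2r = 2√(47.56) ≈ 13.79.

13.79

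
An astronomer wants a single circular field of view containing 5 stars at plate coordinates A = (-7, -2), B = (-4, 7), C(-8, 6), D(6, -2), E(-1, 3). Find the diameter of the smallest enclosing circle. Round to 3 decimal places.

The farthest pair is C–D with squared distance 260. The circle on this segment as diameter has centre (-1, 2) and r² = 260/4 = 65.
Check A: distance² to centre = 52 ≤ 65, so it lies inside.
All remaining points lie in this disk, and no smaller disk contains both endpoints, so this is the minimum enclosing circle.
Diameter = 2r = 2√65 ≈ 16.125.

16.125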